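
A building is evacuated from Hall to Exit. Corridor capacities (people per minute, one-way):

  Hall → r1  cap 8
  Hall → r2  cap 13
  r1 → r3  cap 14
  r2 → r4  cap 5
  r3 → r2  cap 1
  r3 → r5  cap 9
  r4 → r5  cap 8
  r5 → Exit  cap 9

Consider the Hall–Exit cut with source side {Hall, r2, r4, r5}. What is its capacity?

Edges leaving {Hall, r2, r4, r5}: Hall→r1 (8), r5→Exit (9).
Cut capacity = 8 + 9 = 17.

17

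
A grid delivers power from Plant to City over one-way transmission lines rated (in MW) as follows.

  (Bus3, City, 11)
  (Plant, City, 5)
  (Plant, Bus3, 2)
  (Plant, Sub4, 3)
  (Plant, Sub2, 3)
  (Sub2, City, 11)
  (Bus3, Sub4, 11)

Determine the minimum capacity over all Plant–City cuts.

Augment Plant→City: bottleneck 5, flow now 5.
Augment Plant→Sub2→City: bottleneck 3, flow now 8.
Augment Plant→Bus3→City: bottleneck 2, flow now 10.
No augmenting path remains; maximum flow = 10.
By max-flow min-cut, the minimum cut capacity equals the max flow.
In the residual graph, reachable from Plant: {Plant, Sub4}.
Min-cut edges: Plant→Sub2 (3), Plant→Bus3 (2), Plant→City (5); capacity 3 + 2 + 5 = 10.

10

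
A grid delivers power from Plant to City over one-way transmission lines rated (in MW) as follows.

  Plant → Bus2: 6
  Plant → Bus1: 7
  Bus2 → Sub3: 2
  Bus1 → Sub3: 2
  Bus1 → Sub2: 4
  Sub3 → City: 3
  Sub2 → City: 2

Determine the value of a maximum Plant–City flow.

5

Augment Plant→Bus2→Sub3→City: bottleneck 2, flow now 2.
Augment Plant→Bus1→Sub3→City: bottleneck 1, flow now 3.
Augment Plant→Bus1→Sub2→City: bottleneck 2, flow now 5.
No augmenting path remains; maximum flow = 5.
In the residual graph, reachable from Plant: {Plant, Bus2, Bus1, Sub3, Sub2}.
Min-cut edges: Sub3→City (3), Sub2→City (2); capacity 3 + 2 = 5.
This cut is saturated, so no flow can exceed 5.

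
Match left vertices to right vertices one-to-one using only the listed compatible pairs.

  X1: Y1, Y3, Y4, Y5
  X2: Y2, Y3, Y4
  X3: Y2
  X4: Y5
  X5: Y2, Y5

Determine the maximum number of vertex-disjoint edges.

4

Unit-capacity flow: source→left, listed edges, right→sink; max matching = max flow.
Augmenting path X1→Y1 (+1); matched 1.
Augmenting path X2→Y2 (+1); matched 2.
Augmenting path X4→Y5 (+1); matched 3.
Augmenting path X3→Y2→X2→Y3 (+1); matched 4.
No augmenting path remains; maximum matching = 4.
König certificate: {X1, X2, Y2, Y5} is a vertex cover of size 4 (every listed pair touches it), so no matching can be larger.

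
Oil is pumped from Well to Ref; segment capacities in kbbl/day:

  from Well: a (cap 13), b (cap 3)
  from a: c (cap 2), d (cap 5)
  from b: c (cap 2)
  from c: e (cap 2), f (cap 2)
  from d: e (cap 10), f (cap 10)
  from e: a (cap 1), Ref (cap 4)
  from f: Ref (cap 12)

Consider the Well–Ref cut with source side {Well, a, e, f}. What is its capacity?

26

Edges leaving {Well, a, e, f}: Well→b (3), a→c (2), a→d (5), e→Ref (4), f→Ref (12).
Cut capacity = 3 + 2 + 5 + 4 + 12 = 26.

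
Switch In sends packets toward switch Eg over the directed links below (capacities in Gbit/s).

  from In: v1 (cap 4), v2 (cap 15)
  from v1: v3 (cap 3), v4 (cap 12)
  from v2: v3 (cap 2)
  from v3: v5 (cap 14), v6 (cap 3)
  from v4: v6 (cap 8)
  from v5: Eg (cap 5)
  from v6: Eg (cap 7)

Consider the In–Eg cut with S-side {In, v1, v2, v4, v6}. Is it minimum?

No — its capacity is 12, but the minimum cut has capacity 6.

Given cut capacity: 3 + 2 + 7 = 12.
Augment In→v1→v3→v5→Eg: bottleneck 3, flow now 3.
Augment In→v1→v4→v6→Eg: bottleneck 1, flow now 4.
Augment In→v2→v3→v5→Eg: bottleneck 2, flow now 6.
No augmenting path remains; maximum flow = 6.
In the residual graph, reachable from In: {In, v2}.
Min-cut edges: In→v1 (4), v2→v3 (2); capacity 4 + 2 = 6.
Cut capacity 12 exceeds the max flow 6, so it is not minimum.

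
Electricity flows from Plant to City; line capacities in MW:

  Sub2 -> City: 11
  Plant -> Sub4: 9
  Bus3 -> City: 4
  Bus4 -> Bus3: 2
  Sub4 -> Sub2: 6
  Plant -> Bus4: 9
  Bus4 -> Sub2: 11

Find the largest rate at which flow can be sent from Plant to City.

13

Augment Plant→Bus4→Sub2→City: bottleneck 9, flow now 9.
Augment Plant→Sub4→Sub2→City: bottleneck 2, flow now 11.
Augment Plant→Sub4→Sub2→Bus4→Bus3→City: bottleneck 2, flow now 13. (uses reverse residual edge)
No augmenting path remains; maximum flow = 13.
In the residual graph, reachable from Plant: {Plant, Bus4, Sub4, Sub2}.
Min-cut edges: Bus4→Bus3 (2), Sub2→City (11); capacity 2 + 11 = 13.
This cut is saturated, so no flow can exceed 13.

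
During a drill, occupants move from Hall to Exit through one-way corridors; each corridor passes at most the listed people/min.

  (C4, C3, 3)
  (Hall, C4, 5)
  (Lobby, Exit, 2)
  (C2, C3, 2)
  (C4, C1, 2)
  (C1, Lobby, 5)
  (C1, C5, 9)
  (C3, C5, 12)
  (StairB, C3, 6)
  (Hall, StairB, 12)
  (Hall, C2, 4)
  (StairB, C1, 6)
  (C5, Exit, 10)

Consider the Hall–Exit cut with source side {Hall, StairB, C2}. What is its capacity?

Edges leaving {Hall, StairB, C2}: Hall→C4 (5), StairB→C3 (6), StairB→C1 (6), C2→C3 (2).
Cut capacity = 5 + 6 + 6 + 2 = 19.

19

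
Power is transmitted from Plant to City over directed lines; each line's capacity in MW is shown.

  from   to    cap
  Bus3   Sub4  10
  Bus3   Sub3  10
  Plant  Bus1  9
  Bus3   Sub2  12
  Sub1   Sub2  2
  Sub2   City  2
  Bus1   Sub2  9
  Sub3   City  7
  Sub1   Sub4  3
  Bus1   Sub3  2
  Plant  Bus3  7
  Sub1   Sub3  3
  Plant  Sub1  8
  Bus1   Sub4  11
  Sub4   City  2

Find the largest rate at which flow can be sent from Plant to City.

11

Augment Plant→Bus1→Sub3→City: bottleneck 2, flow now 2.
Augment Plant→Bus1→Sub4→City: bottleneck 2, flow now 4.
Augment Plant→Bus1→Sub2→City: bottleneck 2, flow now 6.
Augment Plant→Sub1→Sub3→City: bottleneck 3, flow now 9.
Augment Plant→Bus3→Sub3→City: bottleneck 2, flow now 11.
No augmenting path remains; maximum flow = 11.
In the residual graph, reachable from Plant: {Plant, Bus1, Sub1, Bus3, Sub3, Sub4, Sub2}.
Min-cut edges: Sub3→City (7), Sub4→City (2), Sub2→City (2); capacity 7 + 2 + 2 = 11.
This cut is saturated, so no flow can exceed 11.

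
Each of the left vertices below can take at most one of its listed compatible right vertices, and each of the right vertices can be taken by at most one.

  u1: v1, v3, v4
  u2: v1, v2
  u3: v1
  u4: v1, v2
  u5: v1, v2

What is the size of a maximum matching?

3

Unit-capacity flow: source→left, listed edges, right→sink; max matching = max flow.
Augmenting path u1→v1 (+1); matched 1.
Augmenting path u2→v2 (+1); matched 2.
Augmenting path u3→v1→u1→v3 (+1); matched 3.
No augmenting path remains; maximum matching = 3.
König certificate: {u1, v1, v2} is a vertex cover of size 3 (every listed pair touches it), so no matching can be larger.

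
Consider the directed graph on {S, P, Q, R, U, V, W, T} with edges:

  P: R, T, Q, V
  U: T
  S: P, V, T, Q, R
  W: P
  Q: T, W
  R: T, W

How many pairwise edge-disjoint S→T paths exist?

4

Assign every edge capacity 1; by Menger, the answer equals the max flow.
Path S→T (+1); total 1.
Path S→P→T (+1); total 2.
Path S→Q→T (+1); total 3.
Path S→R→T (+1); total 4.
No residual S→T path; max flow = 4.
Certifying cut of size 4: {S→P, S→Q, S→R, S→T}.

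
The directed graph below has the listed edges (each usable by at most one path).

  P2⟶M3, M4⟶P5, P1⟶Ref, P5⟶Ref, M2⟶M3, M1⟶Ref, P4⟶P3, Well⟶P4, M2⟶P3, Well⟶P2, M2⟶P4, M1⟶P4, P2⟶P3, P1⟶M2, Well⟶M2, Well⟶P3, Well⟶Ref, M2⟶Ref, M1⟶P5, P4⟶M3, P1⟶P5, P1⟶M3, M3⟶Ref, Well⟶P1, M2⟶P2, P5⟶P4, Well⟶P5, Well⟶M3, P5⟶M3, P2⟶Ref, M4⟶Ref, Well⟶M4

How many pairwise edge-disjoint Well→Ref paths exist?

7

Assign every edge capacity 1; by Menger, the answer equals the max flow.
Path Well→Ref (+1); total 1.
Path Well→M4→Ref (+1); total 2.
Path Well→P1→Ref (+1); total 3.
Path Well→M2→Ref (+1); total 4.
Path Well→P5→Ref (+1); total 5.
Path Well→P2→Ref (+1); total 6.
Path Well→M3→Ref (+1); total 7.
No residual Well→Ref path; max flow = 7.
Certifying cut of size 7: {M3→Ref, Well→M2, Well→M4, Well→P1, Well→P2, Well→P5, Well→Ref}.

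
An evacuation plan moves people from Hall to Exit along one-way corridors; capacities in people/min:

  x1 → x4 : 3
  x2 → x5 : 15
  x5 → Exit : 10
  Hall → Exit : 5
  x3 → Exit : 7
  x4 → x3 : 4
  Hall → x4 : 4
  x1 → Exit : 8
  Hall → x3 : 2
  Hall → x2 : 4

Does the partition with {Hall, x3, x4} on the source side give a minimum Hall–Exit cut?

Given cut capacity: 4 + 5 + 7 = 16.
Augment Hall→Exit: bottleneck 5, flow now 5.
Augment Hall→x3→Exit: bottleneck 2, flow now 7.
Augment Hall→x2→x5→Exit: bottleneck 4, flow now 11.
Augment Hall→x4→x3→Exit: bottleneck 4, flow now 15.
No augmenting path remains; maximum flow = 15.
In the residual graph, reachable from Hall: {Hall}.
Min-cut edges: Hall→x2 (4), Hall→x3 (2), Hall→x4 (4), Hall→Exit (5); capacity 4 + 2 + 4 + 5 = 15.
Cut capacity 16 exceeds the max flow 15, so it is not minimum.

No — its capacity is 16, but the minimum cut has capacity 15.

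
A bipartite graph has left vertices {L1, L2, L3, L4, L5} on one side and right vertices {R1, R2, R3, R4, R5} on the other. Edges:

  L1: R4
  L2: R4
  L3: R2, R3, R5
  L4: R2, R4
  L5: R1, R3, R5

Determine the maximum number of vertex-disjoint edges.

Unit-capacity flow: source→left, listed edges, right→sink; max matching = max flow.
Augmenting path L1→R4 (+1); matched 1.
Augmenting path L3→R2 (+1); matched 2.
Augmenting path L5→R1 (+1); matched 3.
Augmenting path L4→R2→L3→R3 (+1); matched 4.
No augmenting path remains; maximum matching = 4.
König certificate: {L3, L4, L5, R4} is a vertex cover of size 4 (every listed pair touches it), so no matching can be larger.

4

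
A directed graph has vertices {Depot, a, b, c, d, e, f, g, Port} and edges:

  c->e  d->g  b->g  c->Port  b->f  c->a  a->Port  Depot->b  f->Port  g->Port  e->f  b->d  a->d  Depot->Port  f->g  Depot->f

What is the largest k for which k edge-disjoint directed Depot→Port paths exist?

3

Assign every edge capacity 1; by Menger, the answer equals the max flow.
Path Depot→Port (+1); total 1.
Path Depot→f→Port (+1); total 2.
Path Depot→b→g→Port (+1); total 3.
No residual Depot→Port path; max flow = 3.
Certifying cut of size 3: {Depot→Port, Depot→b, Depot→f}.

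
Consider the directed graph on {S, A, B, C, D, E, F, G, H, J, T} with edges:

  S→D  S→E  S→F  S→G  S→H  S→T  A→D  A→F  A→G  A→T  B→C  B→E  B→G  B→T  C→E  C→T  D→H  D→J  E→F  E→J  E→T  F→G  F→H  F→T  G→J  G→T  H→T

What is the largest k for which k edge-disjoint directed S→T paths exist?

5

Assign every edge capacity 1; by Menger, the answer equals the max flow.
Path S→T (+1); total 1.
Path S→E→T (+1); total 2.
Path S→F→T (+1); total 3.
Path S→G→T (+1); total 4.
Path S→H→T (+1); total 5.
No residual S→T path; max flow = 5.
Certifying cut of size 5: {H→T, S→E, S→F, S→G, S→T}.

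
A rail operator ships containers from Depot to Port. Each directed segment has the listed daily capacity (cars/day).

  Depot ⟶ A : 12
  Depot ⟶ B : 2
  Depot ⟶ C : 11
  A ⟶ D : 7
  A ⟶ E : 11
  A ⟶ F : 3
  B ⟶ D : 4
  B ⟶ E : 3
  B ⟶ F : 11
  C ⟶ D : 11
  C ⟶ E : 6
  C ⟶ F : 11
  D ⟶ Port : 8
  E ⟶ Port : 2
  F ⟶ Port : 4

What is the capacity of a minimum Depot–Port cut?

Augment Depot→A→D→Port: bottleneck 7, flow now 7.
Augment Depot→A→E→Port: bottleneck 2, flow now 9.
Augment Depot→A→F→Port: bottleneck 3, flow now 12.
Augment Depot→B→D→Port: bottleneck 1, flow now 13.
Augment Depot→B→F→Port: bottleneck 1, flow now 14.
No augmenting path remains; maximum flow = 14.
By max-flow min-cut, the minimum cut capacity equals the max flow.
In the residual graph, reachable from Depot: {Depot, A, B, C, D, E, F}.
Min-cut edges: D→Port (8), E→Port (2), F→Port (4); capacity 8 + 2 + 4 = 14.

14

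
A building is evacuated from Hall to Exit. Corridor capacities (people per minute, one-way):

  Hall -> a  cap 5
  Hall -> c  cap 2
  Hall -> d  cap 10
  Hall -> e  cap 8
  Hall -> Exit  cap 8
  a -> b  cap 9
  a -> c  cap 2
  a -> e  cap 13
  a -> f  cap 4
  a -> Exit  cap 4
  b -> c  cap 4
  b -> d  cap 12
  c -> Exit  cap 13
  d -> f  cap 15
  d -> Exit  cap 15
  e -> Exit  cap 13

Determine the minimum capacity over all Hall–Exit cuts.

Augment Hall→Exit: bottleneck 8, flow now 8.
Augment Hall→a→Exit: bottleneck 4, flow now 12.
Augment Hall→c→Exit: bottleneck 2, flow now 14.
Augment Hall→d→Exit: bottleneck 10, flow now 24.
Augment Hall→e→Exit: bottleneck 8, flow now 32.
Augment Hall→a→c→Exit: bottleneck 1, flow now 33.
No augmenting path remains; maximum flow = 33.
By max-flow min-cut, the minimum cut capacity equals the max flow.
In the residual graph, reachable from Hall: {Hall}.
Min-cut edges: Hall→a (5), Hall→c (2), Hall→d (10), Hall→e (8), Hall→Exit (8); capacity 5 + 2 + 10 + 8 + 8 = 33.

33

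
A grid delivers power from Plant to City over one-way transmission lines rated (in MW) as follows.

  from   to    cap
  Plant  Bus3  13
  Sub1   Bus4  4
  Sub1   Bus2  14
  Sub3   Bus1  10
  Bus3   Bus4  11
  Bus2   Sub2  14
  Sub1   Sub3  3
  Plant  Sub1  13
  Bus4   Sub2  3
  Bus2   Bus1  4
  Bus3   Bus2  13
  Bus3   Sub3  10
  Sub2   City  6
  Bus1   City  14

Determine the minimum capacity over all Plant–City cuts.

20

Augment Plant→Bus3→Bus4→Sub2→City: bottleneck 3, flow now 3.
Augment Plant→Bus3→Bus2→Sub2→City: bottleneck 3, flow now 6.
Augment Plant→Bus3→Bus2→Bus1→City: bottleneck 4, flow now 10.
Augment Plant→Bus3→Sub3→Bus1→City: bottleneck 3, flow now 13.
Augment Plant→Sub1→Sub3→Bus1→City: bottleneck 3, flow now 16.
Augment Plant→Sub1→Bus4→Bus3→Sub3→Bus1→City: bottleneck 3, flow now 19. (uses reverse residual edge)
Augment Plant→Sub1→Bus2→Bus3→Sub3→Bus1→City: bottleneck 1, flow now 20. (uses reverse residual edge)
No augmenting path remains; maximum flow = 20.
By max-flow min-cut, the minimum cut capacity equals the max flow.
In the residual graph, reachable from Plant: {Plant, Bus3, Sub1, Bus4, Bus2, Sub3, Sub2}.
Min-cut edges: Bus2→Bus1 (4), Sub3→Bus1 (10), Sub2→City (6); capacity 4 + 10 + 6 = 20.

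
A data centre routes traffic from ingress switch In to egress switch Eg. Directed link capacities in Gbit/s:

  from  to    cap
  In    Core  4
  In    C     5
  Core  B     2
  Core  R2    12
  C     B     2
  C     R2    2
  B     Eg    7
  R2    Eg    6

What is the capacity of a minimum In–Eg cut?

Augment In→Core→B→Eg: bottleneck 2, flow now 2.
Augment In→Core→R2→Eg: bottleneck 2, flow now 4.
Augment In→C→B→Eg: bottleneck 2, flow now 6.
Augment In→C→R2→Eg: bottleneck 2, flow now 8.
No augmenting path remains; maximum flow = 8.
By max-flow min-cut, the minimum cut capacity equals the max flow.
In the residual graph, reachable from In: {In, C}.
Min-cut edges: In→Core (4), C→B (2), C→R2 (2); capacity 4 + 2 + 2 = 8.

8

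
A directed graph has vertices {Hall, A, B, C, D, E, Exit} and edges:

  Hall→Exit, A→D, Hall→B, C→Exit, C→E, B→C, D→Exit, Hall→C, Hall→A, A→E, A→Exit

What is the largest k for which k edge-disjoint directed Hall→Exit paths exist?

Assign every edge capacity 1; by Menger, the answer equals the max flow.
Path Hall→Exit (+1); total 1.
Path Hall→A→Exit (+1); total 2.
Path Hall→C→Exit (+1); total 3.
No residual Hall→Exit path; max flow = 3.
Certifying cut of size 3: {C→Exit, Hall→A, Hall→Exit}.

3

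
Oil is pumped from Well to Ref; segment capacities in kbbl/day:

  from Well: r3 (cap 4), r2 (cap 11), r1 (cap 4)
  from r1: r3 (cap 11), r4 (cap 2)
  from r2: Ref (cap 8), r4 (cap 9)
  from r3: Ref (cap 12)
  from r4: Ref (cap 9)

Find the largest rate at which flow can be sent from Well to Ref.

19

Augment Well→r2→Ref: bottleneck 8, flow now 8.
Augment Well→r3→Ref: bottleneck 4, flow now 12.
Augment Well→r1→r3→Ref: bottleneck 4, flow now 16.
Augment Well→r2→r4→Ref: bottleneck 3, flow now 19.
No augmenting path remains; maximum flow = 19.
In the residual graph, reachable from Well: {Well}.
Min-cut edges: Well→r1 (4), Well→r2 (11), Well→r3 (4); capacity 4 + 11 + 4 = 19.
This cut is saturated, so no flow can exceed 19.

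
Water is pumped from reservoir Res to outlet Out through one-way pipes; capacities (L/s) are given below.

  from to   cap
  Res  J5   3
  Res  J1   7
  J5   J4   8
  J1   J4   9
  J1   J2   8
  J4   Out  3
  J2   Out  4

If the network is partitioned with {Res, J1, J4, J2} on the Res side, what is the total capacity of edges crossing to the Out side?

10

Edges leaving {Res, J1, J4, J2}: Res→J5 (3), J4→Out (3), J2→Out (4).
Cut capacity = 3 + 3 + 4 = 10.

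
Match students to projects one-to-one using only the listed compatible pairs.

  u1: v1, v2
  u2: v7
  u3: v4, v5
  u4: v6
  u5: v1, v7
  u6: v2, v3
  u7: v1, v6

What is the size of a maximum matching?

Unit-capacity flow: source→left, listed edges, right→sink; max matching = max flow.
Augmenting path u1→v1 (+1); matched 1.
Augmenting path u2→v7 (+1); matched 2.
Augmenting path u3→v4 (+1); matched 3.
Augmenting path u4→v6 (+1); matched 4.
Augmenting path u6→v2 (+1); matched 5.
Augmenting path u5→v1→u1→v2→u6→v3 (+1); matched 6.
No augmenting path remains; maximum matching = 6.
König certificate: {u1, u3, u6, v1, v6, v7} is a vertex cover of size 6 (every listed pair touches it), so no matching can be larger.

6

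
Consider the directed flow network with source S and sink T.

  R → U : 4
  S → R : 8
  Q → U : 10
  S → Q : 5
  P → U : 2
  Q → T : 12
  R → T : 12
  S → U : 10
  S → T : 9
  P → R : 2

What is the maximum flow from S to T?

Augment S→T: bottleneck 9, flow now 9.
Augment S→Q→T: bottleneck 5, flow now 14.
Augment S→R→T: bottleneck 8, flow now 22.
No augmenting path remains; maximum flow = 22.
In the residual graph, reachable from S: {S, U}.
Min-cut edges: S→Q (5), S→R (8), S→T (9); capacity 5 + 8 + 9 = 22.
This cut is saturated, so no flow can exceed 22.

22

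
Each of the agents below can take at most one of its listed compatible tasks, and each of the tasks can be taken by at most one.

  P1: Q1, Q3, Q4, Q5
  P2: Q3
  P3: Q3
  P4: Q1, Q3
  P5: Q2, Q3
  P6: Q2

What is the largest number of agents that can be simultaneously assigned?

Unit-capacity flow: source→left, listed edges, right→sink; max matching = max flow.
Augmenting path P1→Q1 (+1); matched 1.
Augmenting path P2→Q3 (+1); matched 2.
Augmenting path P5→Q2 (+1); matched 3.
Augmenting path P4→Q1→P1→Q4 (+1); matched 4.
No augmenting path remains; maximum matching = 4.
König certificate: {P1, P4, Q2, Q3} is a vertex cover of size 4 (every listed pair touches it), so no matching can be larger.

4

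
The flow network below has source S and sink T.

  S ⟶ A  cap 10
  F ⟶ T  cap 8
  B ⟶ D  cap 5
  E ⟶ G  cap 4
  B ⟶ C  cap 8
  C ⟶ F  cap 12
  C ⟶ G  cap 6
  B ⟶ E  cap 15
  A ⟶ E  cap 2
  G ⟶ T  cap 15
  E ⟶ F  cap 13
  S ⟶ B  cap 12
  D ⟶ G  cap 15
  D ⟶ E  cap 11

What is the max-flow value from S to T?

14

Augment S→A→E→F→T: bottleneck 2, flow now 2.
Augment S→B→C→F→T: bottleneck 6, flow now 8.
Augment S→B→C→G→T: bottleneck 2, flow now 10.
Augment S→B→D→G→T: bottleneck 4, flow now 14.
No augmenting path remains; maximum flow = 14.
In the residual graph, reachable from S: {S, A}.
Min-cut edges: S→B (12), A→E (2); capacity 12 + 2 = 14.
This cut is saturated, so no flow can exceed 14.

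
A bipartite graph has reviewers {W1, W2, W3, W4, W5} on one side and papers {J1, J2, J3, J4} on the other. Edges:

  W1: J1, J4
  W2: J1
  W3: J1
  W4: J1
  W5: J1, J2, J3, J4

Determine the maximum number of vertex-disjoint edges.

3

Unit-capacity flow: source→left, listed edges, right→sink; max matching = max flow.
Augmenting path W1→J1 (+1); matched 1.
Augmenting path W5→J2 (+1); matched 2.
Augmenting path W2→J1→W1→J4 (+1); matched 3.
No augmenting path remains; maximum matching = 3.
König certificate: {W1, W5, J1} is a vertex cover of size 3 (every listed pair touches it), so no matching can be larger.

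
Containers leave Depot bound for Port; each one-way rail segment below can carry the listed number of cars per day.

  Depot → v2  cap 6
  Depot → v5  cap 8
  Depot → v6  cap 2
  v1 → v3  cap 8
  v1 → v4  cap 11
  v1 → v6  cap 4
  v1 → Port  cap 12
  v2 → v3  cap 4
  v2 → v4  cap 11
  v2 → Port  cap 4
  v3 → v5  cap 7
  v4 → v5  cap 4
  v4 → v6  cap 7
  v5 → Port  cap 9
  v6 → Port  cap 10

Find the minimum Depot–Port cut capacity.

Augment Depot→v2→Port: bottleneck 4, flow now 4.
Augment Depot→v5→Port: bottleneck 8, flow now 12.
Augment Depot→v6→Port: bottleneck 2, flow now 14.
Augment Depot→v2→v3→v5→Port: bottleneck 1, flow now 15.
Augment Depot→v2→v4→v6→Port: bottleneck 1, flow now 16.
No augmenting path remains; maximum flow = 16.
By max-flow min-cut, the minimum cut capacity equals the max flow.
In the residual graph, reachable from Depot: {Depot}.
Min-cut edges: Depot→v2 (6), Depot→v5 (8), Depot→v6 (2); capacity 6 + 8 + 2 = 16.

16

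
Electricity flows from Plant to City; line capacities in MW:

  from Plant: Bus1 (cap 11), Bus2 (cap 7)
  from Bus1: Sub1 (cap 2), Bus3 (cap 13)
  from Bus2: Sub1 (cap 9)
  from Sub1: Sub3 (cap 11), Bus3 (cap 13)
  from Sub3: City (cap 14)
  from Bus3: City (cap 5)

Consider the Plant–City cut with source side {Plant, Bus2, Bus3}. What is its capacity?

Edges leaving {Plant, Bus2, Bus3}: Plant→Bus1 (11), Bus2→Sub1 (9), Bus3→City (5).
Cut capacity = 11 + 9 + 5 = 25.

25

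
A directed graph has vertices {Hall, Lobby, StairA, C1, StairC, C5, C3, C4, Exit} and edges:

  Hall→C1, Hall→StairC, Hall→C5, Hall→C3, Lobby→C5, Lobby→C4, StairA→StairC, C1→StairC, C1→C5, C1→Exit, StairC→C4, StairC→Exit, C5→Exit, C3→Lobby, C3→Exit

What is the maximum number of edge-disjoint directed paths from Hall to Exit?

4

Assign every edge capacity 1; by Menger, the answer equals the max flow.
Path Hall→C1→Exit (+1); total 1.
Path Hall→StairC→Exit (+1); total 2.
Path Hall→C5→Exit (+1); total 3.
Path Hall→C3→Exit (+1); total 4.
No residual Hall→Exit path; max flow = 4.
Certifying cut of size 4: {Hall→C1, Hall→C3, Hall→C5, Hall→StairC}.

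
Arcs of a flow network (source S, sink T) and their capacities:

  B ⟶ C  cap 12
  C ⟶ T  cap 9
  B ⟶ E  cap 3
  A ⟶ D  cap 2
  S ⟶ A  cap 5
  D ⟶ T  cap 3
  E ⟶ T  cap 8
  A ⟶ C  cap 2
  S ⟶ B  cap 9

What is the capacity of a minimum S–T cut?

Augment S→A→C→T: bottleneck 2, flow now 2.
Augment S→A→D→T: bottleneck 2, flow now 4.
Augment S→B→C→T: bottleneck 7, flow now 11.
Augment S→B→E→T: bottleneck 2, flow now 13.
No augmenting path remains; maximum flow = 13.
By max-flow min-cut, the minimum cut capacity equals the max flow.
In the residual graph, reachable from S: {S, A}.
Min-cut edges: S→B (9), A→C (2), A→D (2); capacity 9 + 2 + 2 = 13.

13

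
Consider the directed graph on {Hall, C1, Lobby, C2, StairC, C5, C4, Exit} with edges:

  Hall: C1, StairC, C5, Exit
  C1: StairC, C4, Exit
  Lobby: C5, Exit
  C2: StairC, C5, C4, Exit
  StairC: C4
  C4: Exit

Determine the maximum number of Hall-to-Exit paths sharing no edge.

3

Assign every edge capacity 1; by Menger, the answer equals the max flow.
Path Hall→Exit (+1); total 1.
Path Hall→C1→Exit (+1); total 2.
Path Hall→StairC→C4→Exit (+1); total 3.
No residual Hall→Exit path; max flow = 3.
Certifying cut of size 3: {Hall→C1, Hall→Exit, Hall→StairC}.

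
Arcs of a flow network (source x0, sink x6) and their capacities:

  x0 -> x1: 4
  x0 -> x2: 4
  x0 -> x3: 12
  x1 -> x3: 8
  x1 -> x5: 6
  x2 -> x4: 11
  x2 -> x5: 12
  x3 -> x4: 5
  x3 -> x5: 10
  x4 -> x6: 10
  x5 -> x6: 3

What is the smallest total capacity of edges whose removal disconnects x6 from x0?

12

Augment x0→x1→x5→x6: bottleneck 3, flow now 3.
Augment x0→x2→x4→x6: bottleneck 4, flow now 7.
Augment x0→x3→x4→x6: bottleneck 5, flow now 12.
No augmenting path remains; maximum flow = 12.
By max-flow min-cut, the minimum cut capacity equals the max flow.
In the residual graph, reachable from x0: {x0, x1, x3, x5}.
Min-cut edges: x0→x2 (4), x3→x4 (5), x5→x6 (3); capacity 4 + 5 + 3 = 12.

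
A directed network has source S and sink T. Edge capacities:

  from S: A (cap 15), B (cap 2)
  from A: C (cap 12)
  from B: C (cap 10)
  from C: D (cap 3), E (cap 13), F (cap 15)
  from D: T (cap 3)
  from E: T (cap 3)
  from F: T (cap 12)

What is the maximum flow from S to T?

14

Augment S→A→C→D→T: bottleneck 3, flow now 3.
Augment S→A→C→E→T: bottleneck 3, flow now 6.
Augment S→A→C→F→T: bottleneck 6, flow now 12.
Augment S→B→C→F→T: bottleneck 2, flow now 14.
No augmenting path remains; maximum flow = 14.
In the residual graph, reachable from S: {S, A}.
Min-cut edges: S→B (2), A→C (12); capacity 2 + 12 = 14.
This cut is saturated, so no flow can exceed 14.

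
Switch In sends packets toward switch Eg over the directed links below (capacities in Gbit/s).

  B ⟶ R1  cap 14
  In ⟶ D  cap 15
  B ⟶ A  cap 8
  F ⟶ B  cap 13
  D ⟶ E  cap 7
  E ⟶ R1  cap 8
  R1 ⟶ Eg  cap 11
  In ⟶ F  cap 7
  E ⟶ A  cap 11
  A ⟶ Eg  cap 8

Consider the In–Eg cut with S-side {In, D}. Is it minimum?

Given cut capacity: 7 + 7 = 14.
Augment In→F→B→A→Eg: bottleneck 7, flow now 7.
Augment In→D→E→A→Eg: bottleneck 1, flow now 8.
Augment In→D→E→R1→Eg: bottleneck 6, flow now 14.
No augmenting path remains; maximum flow = 14.
Cut capacity 14 equals the max flow, so it is a minimum cut.

Yes — it is a minimum cut (capacity 14).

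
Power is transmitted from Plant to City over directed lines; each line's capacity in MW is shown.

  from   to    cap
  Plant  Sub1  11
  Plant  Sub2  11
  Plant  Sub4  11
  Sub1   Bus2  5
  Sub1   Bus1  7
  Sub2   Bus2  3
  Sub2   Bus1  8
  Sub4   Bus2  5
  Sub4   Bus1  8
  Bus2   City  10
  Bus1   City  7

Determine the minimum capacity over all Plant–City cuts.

Augment Plant→Sub1→Bus2→City: bottleneck 5, flow now 5.
Augment Plant→Sub1→Bus1→City: bottleneck 6, flow now 11.
Augment Plant→Sub2→Bus2→City: bottleneck 3, flow now 14.
Augment Plant→Sub2→Bus1→City: bottleneck 1, flow now 15.
Augment Plant→Sub4→Bus2→City: bottleneck 2, flow now 17.
No augmenting path remains; maximum flow = 17.
By max-flow min-cut, the minimum cut capacity equals the max flow.
In the residual graph, reachable from Plant: {Plant, Sub1, Sub2, Sub4, Bus2, Bus1}.
Min-cut edges: Bus2→City (10), Bus1→City (7); capacity 10 + 7 = 17.

17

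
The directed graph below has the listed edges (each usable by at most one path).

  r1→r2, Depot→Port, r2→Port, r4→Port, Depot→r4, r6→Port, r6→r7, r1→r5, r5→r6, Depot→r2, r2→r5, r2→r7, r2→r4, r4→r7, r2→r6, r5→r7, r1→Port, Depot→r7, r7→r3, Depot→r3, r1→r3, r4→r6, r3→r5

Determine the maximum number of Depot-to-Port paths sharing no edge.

Assign every edge capacity 1; by Menger, the answer equals the max flow.
Path Depot→Port (+1); total 1.
Path Depot→r2→Port (+1); total 2.
Path Depot→r4→Port (+1); total 3.
Path Depot→r3→r5→r6→Port (+1); total 4.
No residual Depot→Port path; max flow = 4.
Certifying cut of size 4: {Depot→Port, Depot→r2, Depot→r4, r3→r5}.

4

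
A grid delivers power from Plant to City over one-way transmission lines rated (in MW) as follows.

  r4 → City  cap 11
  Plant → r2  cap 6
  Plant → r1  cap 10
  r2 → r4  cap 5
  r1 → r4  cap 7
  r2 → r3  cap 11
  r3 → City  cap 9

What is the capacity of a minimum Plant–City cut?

Augment Plant→r1→r4→City: bottleneck 7, flow now 7.
Augment Plant→r2→r3→City: bottleneck 6, flow now 13.
No augmenting path remains; maximum flow = 13.
By max-flow min-cut, the minimum cut capacity equals the max flow.
In the residual graph, reachable from Plant: {Plant, r1}.
Min-cut edges: Plant→r2 (6), r1→r4 (7); capacity 6 + 7 = 13.

13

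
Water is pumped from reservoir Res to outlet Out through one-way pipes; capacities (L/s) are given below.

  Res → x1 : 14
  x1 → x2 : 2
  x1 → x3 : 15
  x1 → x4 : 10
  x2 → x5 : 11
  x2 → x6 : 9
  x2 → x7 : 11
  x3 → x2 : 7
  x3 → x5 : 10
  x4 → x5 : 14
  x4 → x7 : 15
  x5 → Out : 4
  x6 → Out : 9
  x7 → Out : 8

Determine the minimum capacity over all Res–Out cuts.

14

Augment Res→x1→x2→x5→Out: bottleneck 2, flow now 2.
Augment Res→x1→x3→x5→Out: bottleneck 2, flow now 4.
Augment Res→x1→x4→x7→Out: bottleneck 8, flow now 12.
Augment Res→x1→x3→x2→x6→Out: bottleneck 2, flow now 14.
No augmenting path remains; maximum flow = 14.
By max-flow min-cut, the minimum cut capacity equals the max flow.
In the residual graph, reachable from Res: {Res}.
Min-cut edges: Res→x1 (14); capacity 14 = 14.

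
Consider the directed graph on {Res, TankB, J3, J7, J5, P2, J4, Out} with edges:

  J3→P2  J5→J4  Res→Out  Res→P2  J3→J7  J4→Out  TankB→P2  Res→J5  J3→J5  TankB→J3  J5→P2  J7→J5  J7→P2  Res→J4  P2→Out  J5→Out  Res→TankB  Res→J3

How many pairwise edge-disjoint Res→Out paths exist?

4

Assign every edge capacity 1; by Menger, the answer equals the max flow.
Path Res→Out (+1); total 1.
Path Res→J5→Out (+1); total 2.
Path Res→P2→Out (+1); total 3.
Path Res→J4→Out (+1); total 4.
No residual Res→Out path; max flow = 4.
Certifying cut of size 4: {J4→Out, J5→Out, P2→Out, Res→Out}.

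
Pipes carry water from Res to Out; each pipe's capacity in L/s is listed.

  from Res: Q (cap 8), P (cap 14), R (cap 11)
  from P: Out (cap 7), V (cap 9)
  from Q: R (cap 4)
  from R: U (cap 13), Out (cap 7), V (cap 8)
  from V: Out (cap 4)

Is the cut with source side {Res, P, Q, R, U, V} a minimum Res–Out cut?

Yes — it is a minimum cut (capacity 18).

Given cut capacity: 7 + 7 + 4 = 18.
Augment Res→P→Out: bottleneck 7, flow now 7.
Augment Res→R→Out: bottleneck 7, flow now 14.
Augment Res→P→V→Out: bottleneck 4, flow now 18.
No augmenting path remains; maximum flow = 18.
Cut capacity 18 equals the max flow, so it is a minimum cut.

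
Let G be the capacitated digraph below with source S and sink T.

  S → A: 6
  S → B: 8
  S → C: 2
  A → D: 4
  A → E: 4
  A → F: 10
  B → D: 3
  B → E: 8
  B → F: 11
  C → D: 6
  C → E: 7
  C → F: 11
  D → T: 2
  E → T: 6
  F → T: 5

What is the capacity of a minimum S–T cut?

13

Augment S→A→D→T: bottleneck 2, flow now 2.
Augment S→A→E→T: bottleneck 4, flow now 6.
Augment S→B→E→T: bottleneck 2, flow now 8.
Augment S→B→F→T: bottleneck 5, flow now 13.
No augmenting path remains; maximum flow = 13.
By max-flow min-cut, the minimum cut capacity equals the max flow.
In the residual graph, reachable from S: {S, A, B, C, D, E, F}.
Min-cut edges: D→T (2), E→T (6), F→T (5); capacity 2 + 6 + 5 = 13.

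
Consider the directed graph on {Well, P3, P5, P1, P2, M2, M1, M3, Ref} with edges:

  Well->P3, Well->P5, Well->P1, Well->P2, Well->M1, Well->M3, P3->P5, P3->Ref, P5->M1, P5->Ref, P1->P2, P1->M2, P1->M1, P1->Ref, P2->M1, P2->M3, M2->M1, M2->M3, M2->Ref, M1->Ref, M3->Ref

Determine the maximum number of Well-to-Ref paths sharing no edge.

5

Assign every edge capacity 1; by Menger, the answer equals the max flow.
Path Well→P3→Ref (+1); total 1.
Path Well→P5→Ref (+1); total 2.
Path Well→P1→Ref (+1); total 3.
Path Well→M1→Ref (+1); total 4.
Path Well→M3→Ref (+1); total 5.
No residual Well→Ref path; max flow = 5.
Certifying cut of size 5: {M1→Ref, M3→Ref, Well→P1, Well→P3, Well→P5}.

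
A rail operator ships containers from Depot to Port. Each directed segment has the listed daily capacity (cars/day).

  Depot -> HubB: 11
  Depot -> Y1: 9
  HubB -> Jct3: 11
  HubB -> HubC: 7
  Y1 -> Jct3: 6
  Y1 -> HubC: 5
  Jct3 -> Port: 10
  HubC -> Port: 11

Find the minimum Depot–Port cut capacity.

Augment Depot→HubB→Jct3→Port: bottleneck 10, flow now 10.
Augment Depot→HubB→HubC→Port: bottleneck 1, flow now 11.
Augment Depot→Y1→HubC→Port: bottleneck 5, flow now 16.
Augment Depot→Y1→Jct3→HubB→HubC→Port: bottleneck 4, flow now 20. (uses reverse residual edge)
No augmenting path remains; maximum flow = 20.
By max-flow min-cut, the minimum cut capacity equals the max flow.
In the residual graph, reachable from Depot: {Depot}.
Min-cut edges: Depot→HubB (11), Depot→Y1 (9); capacity 11 + 9 = 20.

20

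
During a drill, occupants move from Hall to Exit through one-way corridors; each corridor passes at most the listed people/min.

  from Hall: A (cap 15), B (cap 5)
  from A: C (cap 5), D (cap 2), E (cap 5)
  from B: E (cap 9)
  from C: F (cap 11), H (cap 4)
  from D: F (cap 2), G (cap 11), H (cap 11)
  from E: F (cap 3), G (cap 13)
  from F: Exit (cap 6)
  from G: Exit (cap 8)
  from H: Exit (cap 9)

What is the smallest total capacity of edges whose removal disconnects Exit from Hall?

Augment Hall→A→C→F→Exit: bottleneck 5, flow now 5.
Augment Hall→A→D→F→Exit: bottleneck 1, flow now 6.
Augment Hall→A→D→G→Exit: bottleneck 1, flow now 7.
Augment Hall→A→E→G→Exit: bottleneck 5, flow now 12.
Augment Hall→B→E→G→Exit: bottleneck 2, flow now 14.
Augment Hall→B→E→F→C→H→Exit: bottleneck 3, flow now 17. (uses reverse residual edge)
No augmenting path remains; maximum flow = 17.
By max-flow min-cut, the minimum cut capacity equals the max flow.
In the residual graph, reachable from Hall: {Hall, A}.
Min-cut edges: Hall→B (5), A→C (5), A→D (2), A→E (5); capacity 5 + 5 + 2 + 5 = 17.

17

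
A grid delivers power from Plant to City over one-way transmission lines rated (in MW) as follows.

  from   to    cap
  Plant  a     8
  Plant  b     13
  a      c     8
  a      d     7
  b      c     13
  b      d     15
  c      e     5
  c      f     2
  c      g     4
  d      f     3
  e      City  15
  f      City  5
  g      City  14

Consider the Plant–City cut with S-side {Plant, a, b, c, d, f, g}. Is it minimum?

No — its capacity is 24, but the minimum cut has capacity 14.

Given cut capacity: 5 + 5 + 14 = 24.
Augment Plant→a→c→e→City: bottleneck 5, flow now 5.
Augment Plant→a→c→f→City: bottleneck 2, flow now 7.
Augment Plant→a→c→g→City: bottleneck 1, flow now 8.
Augment Plant→b→c→g→City: bottleneck 3, flow now 11.
Augment Plant→b→d→f→City: bottleneck 3, flow now 14.
No augmenting path remains; maximum flow = 14.
In the residual graph, reachable from Plant: {Plant, a, b, c, d}.
Min-cut edges: c→e (5), c→f (2), c→g (4), d→f (3); capacity 5 + 2 + 4 + 3 = 14.
Cut capacity 24 exceeds the max flow 14, so it is not minimum.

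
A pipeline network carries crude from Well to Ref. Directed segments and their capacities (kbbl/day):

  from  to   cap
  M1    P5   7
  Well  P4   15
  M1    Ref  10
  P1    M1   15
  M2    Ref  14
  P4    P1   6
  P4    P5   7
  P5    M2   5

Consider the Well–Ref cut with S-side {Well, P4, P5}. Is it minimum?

Yes — it is a minimum cut (capacity 11).

Given cut capacity: 6 + 5 = 11.
Augment Well→P4→P1→M1→Ref: bottleneck 6, flow now 6.
Augment Well→P4→P5→M2→Ref: bottleneck 5, flow now 11.
No augmenting path remains; maximum flow = 11.
Cut capacity 11 equals the max flow, so it is a minimum cut.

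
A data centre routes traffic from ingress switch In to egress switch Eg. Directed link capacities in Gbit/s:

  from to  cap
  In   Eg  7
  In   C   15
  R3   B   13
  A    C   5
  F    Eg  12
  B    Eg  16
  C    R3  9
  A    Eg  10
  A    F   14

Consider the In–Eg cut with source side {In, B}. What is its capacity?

38

Edges leaving {In, B}: In→C (15), In→Eg (7), B→Eg (16).
Cut capacity = 15 + 7 + 16 = 38.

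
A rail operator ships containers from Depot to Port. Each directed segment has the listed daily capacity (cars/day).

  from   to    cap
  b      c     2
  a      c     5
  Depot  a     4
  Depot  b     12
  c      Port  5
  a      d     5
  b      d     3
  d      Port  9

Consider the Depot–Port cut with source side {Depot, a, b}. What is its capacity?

Edges leaving {Depot, a, b}: a→c (5), a→d (5), b→c (2), b→d (3).
Cut capacity = 5 + 5 + 2 + 3 = 15.

15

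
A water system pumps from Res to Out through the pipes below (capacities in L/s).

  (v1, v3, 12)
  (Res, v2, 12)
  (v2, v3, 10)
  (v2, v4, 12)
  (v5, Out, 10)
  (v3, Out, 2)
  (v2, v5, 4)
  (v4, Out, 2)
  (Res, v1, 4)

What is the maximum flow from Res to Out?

8

Augment Res→v1→v3→Out: bottleneck 2, flow now 2.
Augment Res→v2→v4→Out: bottleneck 2, flow now 4.
Augment Res→v2→v5→Out: bottleneck 4, flow now 8.
No augmenting path remains; maximum flow = 8.
In the residual graph, reachable from Res: {Res, v1, v2, v3, v4}.
Min-cut edges: v2→v5 (4), v3→Out (2), v4→Out (2); capacity 4 + 2 + 2 = 8.
This cut is saturated, so no flow can exceed 8.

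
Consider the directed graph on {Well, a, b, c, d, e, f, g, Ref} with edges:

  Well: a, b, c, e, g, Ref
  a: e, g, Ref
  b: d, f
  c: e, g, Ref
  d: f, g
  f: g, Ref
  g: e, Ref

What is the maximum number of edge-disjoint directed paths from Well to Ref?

Assign every edge capacity 1; by Menger, the answer equals the max flow.
Path Well→Ref (+1); total 1.
Path Well→a→Ref (+1); total 2.
Path Well→c→Ref (+1); total 3.
Path Well→g→Ref (+1); total 4.
Path Well→b→f→Ref (+1); total 5.
No residual Well→Ref path; max flow = 5.
Certifying cut of size 5: {Well→Ref, Well→a, Well→b, Well→c, Well→g}.

5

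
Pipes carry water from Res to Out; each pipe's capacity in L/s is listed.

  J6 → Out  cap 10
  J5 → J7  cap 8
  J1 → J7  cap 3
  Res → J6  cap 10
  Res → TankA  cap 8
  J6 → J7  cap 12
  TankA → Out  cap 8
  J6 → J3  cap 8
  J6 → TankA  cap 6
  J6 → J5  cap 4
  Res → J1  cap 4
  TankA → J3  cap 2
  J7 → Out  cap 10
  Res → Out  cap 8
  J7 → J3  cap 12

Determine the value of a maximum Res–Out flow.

29

Augment Res→Out: bottleneck 8, flow now 8.
Augment Res→J6→Out: bottleneck 10, flow now 18.
Augment Res→TankA→Out: bottleneck 8, flow now 26.
Augment Res→J1→J7→Out: bottleneck 3, flow now 29.
No augmenting path remains; maximum flow = 29.
In the residual graph, reachable from Res: {Res, J1}.
Min-cut edges: Res→J6 (10), Res→TankA (8), Res→Out (8), J1→J7 (3); capacity 10 + 8 + 8 + 3 = 29.
This cut is saturated, so no flow can exceed 29.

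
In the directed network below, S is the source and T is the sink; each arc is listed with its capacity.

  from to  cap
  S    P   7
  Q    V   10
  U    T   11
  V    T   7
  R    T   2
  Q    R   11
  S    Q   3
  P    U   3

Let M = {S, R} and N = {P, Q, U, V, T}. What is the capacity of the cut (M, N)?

12

Edges leaving {S, R}: S→P (7), S→Q (3), R→T (2).
Cut capacity = 7 + 3 + 2 = 12.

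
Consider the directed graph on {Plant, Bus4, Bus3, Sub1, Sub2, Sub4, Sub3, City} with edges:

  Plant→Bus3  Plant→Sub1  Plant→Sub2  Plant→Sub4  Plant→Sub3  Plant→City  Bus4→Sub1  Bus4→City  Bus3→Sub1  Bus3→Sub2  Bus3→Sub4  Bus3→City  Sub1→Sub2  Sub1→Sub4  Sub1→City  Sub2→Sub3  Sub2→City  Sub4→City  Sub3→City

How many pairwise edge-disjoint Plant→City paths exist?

6

Assign every edge capacity 1; by Menger, the answer equals the max flow.
Path Plant→City (+1); total 1.
Path Plant→Bus3→City (+1); total 2.
Path Plant→Sub1→City (+1); total 3.
Path Plant→Sub2→City (+1); total 4.
Path Plant→Sub4→City (+1); total 5.
Path Plant→Sub3→City (+1); total 6.
No residual Plant→City path; max flow = 6.
Certifying cut of size 6: {Plant→Bus3, Plant→City, Plant→Sub1, Plant→Sub2, Plant→Sub3, Plant→Sub4}.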